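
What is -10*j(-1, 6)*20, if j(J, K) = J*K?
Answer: 1200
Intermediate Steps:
-10*j(-1, 6)*20 = -(-10)*6*20 = -10*(-6)*20 = 60*20 = 1200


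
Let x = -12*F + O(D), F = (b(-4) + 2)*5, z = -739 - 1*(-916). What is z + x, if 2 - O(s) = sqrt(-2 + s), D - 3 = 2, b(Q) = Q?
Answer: 299 - sqrt(3) ≈ 297.27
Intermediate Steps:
D = 5 (D = 3 + 2 = 5)
z = 177 (z = -739 + 916 = 177)
F = -10 (F = (-4 + 2)*5 = -2*5 = -10)
O(s) = 2 - sqrt(-2 + s)
x = 122 - sqrt(3) (x = -12*(-10) + (2 - sqrt(-2 + 5)) = 120 + (2 - sqrt(3)) = 122 - sqrt(3) ≈ 120.27)
z + x = 177 + (122 - sqrt(3)) = 299 - sqrt(3)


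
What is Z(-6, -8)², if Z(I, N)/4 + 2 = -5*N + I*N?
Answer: 118336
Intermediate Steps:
Z(I, N) = -8 - 20*N + 4*I*N (Z(I, N) = -8 + 4*(-5*N + I*N) = -8 + (-20*N + 4*I*N) = -8 - 20*N + 4*I*N)
Z(-6, -8)² = (-8 - 20*(-8) + 4*(-6)*(-8))² = (-8 + 160 + 192)² = 344² = 118336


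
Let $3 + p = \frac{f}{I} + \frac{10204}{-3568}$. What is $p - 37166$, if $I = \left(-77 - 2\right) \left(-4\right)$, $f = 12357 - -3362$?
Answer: $- \frac{653980321}{17617} \approx -37122.0$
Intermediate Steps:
$f = 15719$ ($f = 12357 + 3362 = 15719$)
$I = 316$ ($I = \left(-79\right) \left(-4\right) = 316$)
$p = \frac{773101}{17617}$ ($p = -3 + \left(\frac{15719}{316} + \frac{10204}{-3568}\right) = -3 + \left(15719 \cdot \frac{1}{316} + 10204 \left(- \frac{1}{3568}\right)\right) = -3 + \left(\frac{15719}{316} - \frac{2551}{892}\right) = -3 + \frac{825952}{17617} = \frac{773101}{17617} \approx 43.884$)
$p - 37166 = \frac{773101}{17617} - 37166 = - \frac{653980321}{17617}$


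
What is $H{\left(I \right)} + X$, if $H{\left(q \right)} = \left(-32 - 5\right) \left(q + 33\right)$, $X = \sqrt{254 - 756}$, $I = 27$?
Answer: $-2220 + i \sqrt{502} \approx -2220.0 + 22.405 i$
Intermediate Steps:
$X = i \sqrt{502}$ ($X = \sqrt{-502} = i \sqrt{502} \approx 22.405 i$)
$H{\left(q \right)} = -1221 - 37 q$ ($H{\left(q \right)} = - 37 \left(33 + q\right) = -1221 - 37 q$)
$H{\left(I \right)} + X = \left(-1221 - 999\right) + i \sqrt{502} = -2220 + i \sqrt{502}$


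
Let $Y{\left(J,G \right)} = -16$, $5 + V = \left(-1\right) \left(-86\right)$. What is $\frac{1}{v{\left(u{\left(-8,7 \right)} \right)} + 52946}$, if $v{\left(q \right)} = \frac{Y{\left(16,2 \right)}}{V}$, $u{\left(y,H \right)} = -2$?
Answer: $\frac{81}{4288610} \approx 1.8887 \cdot 10^{-5}$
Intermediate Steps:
$V = 81$ ($V = -5 - -86 = -5 + 86 = 81$)
$v{\left(q \right)} = - \frac{16}{81}$
$\frac{1}{v{\left(u{\left(-8,7 \right)} \right)} + 52946} = \frac{1}{- \frac{16}{81} + 52946} = \frac{1}{\frac{4288610}{81}} = \frac{81}{4288610}$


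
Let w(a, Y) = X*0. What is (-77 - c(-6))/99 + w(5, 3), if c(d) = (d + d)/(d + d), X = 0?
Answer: -26/33 ≈ -0.78788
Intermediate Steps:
w(a, Y) = 0 (w(a, Y) = 0*0 = 0)
c(d) = 1 (c(d) = (2*d)/((2*d)) = (2*d)*(1/(2*d)) = 1)
(-77 - c(-6))/99 + w(5, 3) = (-77 - 1*1)/99 + 0 = (-77 - 1)/99 + 0 = (1/99)*(-78) + 0 = -26/33 + 0 = -26/33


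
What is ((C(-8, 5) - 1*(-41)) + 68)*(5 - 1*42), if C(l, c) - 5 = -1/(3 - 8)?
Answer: -21127/5 ≈ -4225.4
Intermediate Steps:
C(l, c) = 26/5 (C(l, c) = 5 - 1/(3 - 8) = 5 - 1/(-5) = 5 - 1*(-1/5) = 5 + 1/5 = 26/5)
((C(-8, 5) - 1*(-41)) + 68)*(5 - 1*42) = ((26/5 - 1*(-41)) + 68)*(5 - 1*42) = ((26/5 + 41) + 68)*(5 - 42) = (231/5 + 68)*(-37) = (571/5)*(-37) = -21127/5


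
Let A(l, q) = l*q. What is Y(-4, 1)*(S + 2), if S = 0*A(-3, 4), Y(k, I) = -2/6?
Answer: -2/3 ≈ -0.66667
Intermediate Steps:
Y(k, I) = -1/3 (Y(k, I) = -2*1/6 = -1/3)
S = 0 (S = 0*(-3*4) = 0*(-12) = 0)
Y(-4, 1)*(S + 2) = -(0 + 2)/3 = -1/3*2 = -2/3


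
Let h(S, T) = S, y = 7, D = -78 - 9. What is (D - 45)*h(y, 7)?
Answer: -924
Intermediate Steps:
D = -87
(D - 45)*h(y, 7) = (-87 - 45)*7 = -132*7 = -924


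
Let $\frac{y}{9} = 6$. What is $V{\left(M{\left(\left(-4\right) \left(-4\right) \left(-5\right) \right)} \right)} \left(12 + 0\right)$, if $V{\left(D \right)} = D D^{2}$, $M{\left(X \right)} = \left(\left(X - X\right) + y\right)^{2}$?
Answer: $297538935552$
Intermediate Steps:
$y = 54$ ($y = 9 \cdot 6 = 54$)
$M{\left(X \right)} = 2916$ ($M{\left(X \right)} = \left(\left(X - X\right) + 54\right)^{2} = \left(0 + 54\right)^{2} = 54^{2} = 2916$)
$V{\left(D \right)} = D^{3}$
$V{\left(M{\left(\left(-4\right) \left(-4\right) \left(-5\right) \right)} \right)} \left(12 + 0\right) = 2916^{3} \left(12 + 0\right) = 24794911296 \cdot 12 = 297538935552$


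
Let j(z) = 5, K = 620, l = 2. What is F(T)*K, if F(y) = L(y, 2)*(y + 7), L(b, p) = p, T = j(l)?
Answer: 14880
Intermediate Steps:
T = 5
F(y) = 14 + 2*y (F(y) = 2*(y + 7) = 2*(7 + y) = 14 + 2*y)
F(T)*K = (14 + 2*5)*620 = (14 + 10)*620 = 24*620 = 14880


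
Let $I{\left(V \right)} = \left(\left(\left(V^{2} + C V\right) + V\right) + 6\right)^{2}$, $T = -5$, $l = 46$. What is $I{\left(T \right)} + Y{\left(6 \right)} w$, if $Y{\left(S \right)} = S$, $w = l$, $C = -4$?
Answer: $2392$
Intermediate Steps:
$w = 46$
$I{\left(V \right)} = \left(6 + V^{2} - 3 V\right)^{2}$ ($I{\left(V \right)} = \left(\left(\left(V^{2} - 4 V\right) + V\right) + 6\right)^{2} = \left(\left(V^{2} - 3 V\right) + 6\right)^{2} = \left(6 + V^{2} - 3 V\right)^{2}$)
$I{\left(T \right)} + Y{\left(6 \right)} w = \left(6 + \left(-5\right)^{2} - -15\right)^{2} + 6 \cdot 46 = \left(6 + 25 + 15\right)^{2} + 276 = 46^{2} + 276 = 2116 + 276 = 2392$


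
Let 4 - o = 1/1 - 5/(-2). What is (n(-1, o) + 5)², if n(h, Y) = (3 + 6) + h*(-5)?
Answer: 361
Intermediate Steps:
o = ½ (o = 4 - (1/1 - 5/(-2)) = 4 - (1*1 - 5*(-½)) = 4 - (1 + 5/2) = 4 - 1*7/2 = 4 - 7/2 = ½ ≈ 0.50000)
n(h, Y) = 9 - 5*h
(n(-1, o) + 5)² = ((9 - 5*(-1)) + 5)² = ((9 + 5) + 5)² = (14 + 5)² = 19² = 361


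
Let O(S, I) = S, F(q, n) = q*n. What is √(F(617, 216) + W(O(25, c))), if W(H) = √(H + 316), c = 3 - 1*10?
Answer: √(133272 + √341) ≈ 365.09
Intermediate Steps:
F(q, n) = n*q
c = -7 (c = 3 - 10 = -7)
W(H) = √(316 + H)
√(F(617, 216) + W(O(25, c))) = √(216*617 + √(316 + 25)) = √(133272 + √341)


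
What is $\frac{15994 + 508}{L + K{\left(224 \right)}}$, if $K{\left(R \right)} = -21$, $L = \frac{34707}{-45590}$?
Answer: $- \frac{752326180}{992097} \approx -758.32$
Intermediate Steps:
$L = - \frac{34707}{45590}$ ($L = 34707 \left(- \frac{1}{45590}\right) = - \frac{34707}{45590} \approx -0.76129$)
$\frac{15994 + 508}{L + K{\left(224 \right)}} = \frac{15994 + 508}{- \frac{34707}{45590} - 21} = \frac{16502}{- \frac{992097}{45590}} = 16502 \left(- \frac{45590}{992097}\right) = - \frac{752326180}{992097}$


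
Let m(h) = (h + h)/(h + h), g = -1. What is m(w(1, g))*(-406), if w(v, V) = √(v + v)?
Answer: -406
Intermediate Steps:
w(v, V) = √2*√v (w(v, V) = √(2*v) = √2*√v)
m(h) = 1 (m(h) = (2*h)/((2*h)) = (2*h)*(1/(2*h)) = 1)
m(w(1, g))*(-406) = 1*(-406) = -406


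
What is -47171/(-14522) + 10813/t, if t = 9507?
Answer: 605481083/138060654 ≈ 4.3856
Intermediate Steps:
-47171/(-14522) + 10813/t = -47171/(-14522) + 10813/9507 = -47171*(-1/14522) + 10813*(1/9507) = 47171/14522 + 10813/9507 = 605481083/138060654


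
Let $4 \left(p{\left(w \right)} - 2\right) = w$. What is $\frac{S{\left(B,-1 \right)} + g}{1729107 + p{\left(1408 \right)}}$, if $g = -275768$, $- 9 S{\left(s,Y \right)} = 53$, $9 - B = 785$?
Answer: $- \frac{2481965}{15565149} \approx -0.15946$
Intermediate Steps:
$B = -776$ ($B = 9 - 785 = -776$)
$p{\left(w \right)} = 2 + \frac{w}{4}$
$S{\left(s,Y \right)} = - \frac{53}{9}$ ($S{\left(s,Y \right)} = \left(- \frac{1}{9}\right) 53 = - \frac{53}{9}$)
$\frac{S{\left(B,-1 \right)} + g}{1729107 + p{\left(1408 \right)}} = \frac{- \frac{53}{9} - 275768}{1729107 + \left(2 + \frac{1}{4} \cdot 1408\right)} = - \frac{2481965}{9 \left(1729107 + \left(2 + 352\right)\right)} = - \frac{2481965}{9 \left(1729107 + 354\right)} = - \frac{2481965}{9 \cdot 1729461} = \left(- \frac{2481965}{9}\right) \frac{1}{1729461} = - \frac{2481965}{15565149}$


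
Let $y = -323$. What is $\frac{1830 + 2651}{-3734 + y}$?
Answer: $- \frac{4481}{4057} \approx -1.1045$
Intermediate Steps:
$\frac{1830 + 2651}{-3734 + y} = \frac{1830 + 2651}{-3734 - 323} = \frac{4481}{-4057} = 4481 \left(- \frac{1}{4057}\right) = - \frac{4481}{4057}$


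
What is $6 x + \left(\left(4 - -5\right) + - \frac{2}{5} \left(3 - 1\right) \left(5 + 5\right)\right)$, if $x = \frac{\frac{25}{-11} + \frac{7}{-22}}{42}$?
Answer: $\frac{97}{154} \approx 0.62987$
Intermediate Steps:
$x = - \frac{19}{308}$ ($x = \left(25 \left(- \frac{1}{11}\right) + 7 \left(- \frac{1}{22}\right)\right) \frac{1}{42} = \left(- \frac{25}{11} - \frac{7}{22}\right) \frac{1}{42} = \left(- \frac{57}{22}\right) \frac{1}{42} = - \frac{19}{308} \approx -0.061688$)
$6 x + \left(\left(4 - -5\right) + - \frac{2}{5} \left(3 - 1\right) \left(5 + 5\right)\right) = 6 \left(- \frac{19}{308}\right) + \left(\left(4 - -5\right) + - \frac{2}{5} \left(3 - 1\right) \left(5 + 5\right)\right) = - \frac{57}{154} + \left(\left(4 + 5\right) + \left(-2\right) \frac{1}{5} \cdot 2 \cdot 10\right) = - \frac{57}{154} + \left(9 - 8\right) = - \frac{57}{154} + 1 = \frac{97}{154}$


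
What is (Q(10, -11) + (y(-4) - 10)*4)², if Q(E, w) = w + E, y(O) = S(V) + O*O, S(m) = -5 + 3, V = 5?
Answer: 225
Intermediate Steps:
S(m) = -2
y(O) = -2 + O² (y(O) = -2 + O*O = -2 + O²)
Q(E, w) = E + w
(Q(10, -11) + (y(-4) - 10)*4)² = ((10 - 11) + ((-2 + (-4)²) - 10)*4)² = (-1 + ((-2 + 16) - 10)*4)² = (-1 + (14 - 10)*4)² = (-1 + 4*4)² = (-1 + 16)² = 15² = 225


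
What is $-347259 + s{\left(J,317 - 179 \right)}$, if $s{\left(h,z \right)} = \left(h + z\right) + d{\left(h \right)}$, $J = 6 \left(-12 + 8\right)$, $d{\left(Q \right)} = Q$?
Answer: $-347169$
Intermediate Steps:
$J = -24$ ($J = 6 \left(-4\right) = -24$)
$s{\left(h,z \right)} = z + 2 h$ ($s{\left(h,z \right)} = \left(h + z\right) + h = z + 2 h$)
$-347259 + s{\left(J,317 - 179 \right)} = -347259 + \left(\left(317 - 179\right) + 2 \left(-24\right)\right) = -347259 + \left(\left(317 - 179\right) - 48\right) = -347259 + \left(138 - 48\right) = -347259 + 90 = -347169$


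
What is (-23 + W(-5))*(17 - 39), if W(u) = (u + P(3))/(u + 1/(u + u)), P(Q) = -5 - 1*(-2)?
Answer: 24046/51 ≈ 471.49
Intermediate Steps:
P(Q) = -3 (P(Q) = -5 + 2 = -3)
W(u) = (-3 + u)/(u + 1/(2*u)) (W(u) = (u - 3)/(u + 1/(u + u)) = (-3 + u)/(u + 1/(2*u)))
(-23 + W(-5))*(17 - 39) = (-23 + 2*(-5)*(-3 - 5)/(1 + 2*(-5)**2))*(17 - 39) = (-23 + 2*(-5)*(-8)/(1 + 2*25))*(-22) = (-23 + 2*(-5)*(-8)/(1 + 50))*(-22) = (-23 + 2*(-5)*(-8)/51)*(-22) = (-23 + 2*(-5)*(1/51)*(-8))*(-22) = (-23 + 80/51)*(-22) = -1093/51*(-22) = 24046/51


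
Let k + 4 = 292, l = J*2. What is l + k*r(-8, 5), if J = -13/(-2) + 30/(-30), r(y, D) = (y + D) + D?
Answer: 587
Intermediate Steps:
r(y, D) = y + 2*D (r(y, D) = (D + y) + D = y + 2*D)
J = 11/2 (J = -13*(-1/2) + 30*(-1/30) = 13/2 - 1 = 11/2 ≈ 5.5000)
l = 11 (l = (11/2)*2 = 11)
k = 288 (k = -4 + 292 = 288)
l + k*r(-8, 5) = 11 + 288*(-8 + 2*5) = 11 + 288*(-8 + 10) = 11 + 288*2 = 11 + 576 = 587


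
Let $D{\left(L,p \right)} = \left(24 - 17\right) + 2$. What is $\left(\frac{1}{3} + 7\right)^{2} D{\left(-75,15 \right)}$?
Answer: $484$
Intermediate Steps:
$D{\left(L,p \right)} = 9$ ($D{\left(L,p \right)} = 7 + 2 = 9$)
$\left(\frac{1}{3} + 7\right)^{2} D{\left(-75,15 \right)} = \left(\frac{1}{3} + 7\right)^{2} \cdot 9 = \left(\frac{22}{3}\right)^{2} \cdot 9 = \frac{484}{9} \cdot 9 = 484$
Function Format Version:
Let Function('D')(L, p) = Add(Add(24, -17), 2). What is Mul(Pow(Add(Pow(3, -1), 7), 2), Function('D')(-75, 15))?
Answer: 484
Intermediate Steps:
Function('D')(L, p) = 9 (Function('D')(L, p) = Add(7, 2) = 9)
Mul(Pow(Add(Pow(3, -1), 7), 2), Function('D')(-75, 15)) = Mul(Pow(Add(Pow(3, -1), 7), 2), 9) = Mul(Pow(Add(Rational(1, 3), 7), 2), 9) = Mul(Pow(Rational(22, 3), 2), 9) = Mul(Rational(484, 9), 9) = 484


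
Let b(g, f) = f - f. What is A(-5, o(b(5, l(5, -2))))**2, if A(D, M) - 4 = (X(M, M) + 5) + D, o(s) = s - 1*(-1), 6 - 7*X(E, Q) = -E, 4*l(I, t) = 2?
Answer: 25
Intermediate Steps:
l(I, t) = 1/2 (l(I, t) = (1/4)*2 = 1/2)
X(E, Q) = 6/7 + E/7 (X(E, Q) = 6/7 - (-1)*E/7 = 6/7 + E/7)
b(g, f) = 0
o(s) = 1 + s (o(s) = s + 1 = 1 + s)
A(D, M) = 69/7 + D + M/7 (A(D, M) = 4 + (((6/7 + M/7) + 5) + D) = 4 + ((41/7 + M/7) + D) = 4 + (41/7 + D + M/7) = 69/7 + D + M/7)
A(-5, o(b(5, l(5, -2))))**2 = (69/7 - 5 + (1 + 0)/7)**2 = (69/7 - 5 + (1/7)*1)**2 = (69/7 - 5 + 1/7)**2 = 5**2 = 25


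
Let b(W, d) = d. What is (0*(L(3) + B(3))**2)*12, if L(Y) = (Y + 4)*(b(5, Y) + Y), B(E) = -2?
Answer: 0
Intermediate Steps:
L(Y) = 2*Y*(4 + Y) (L(Y) = (Y + 4)*(Y + Y) = (4 + Y)*(2*Y) = 2*Y*(4 + Y))
(0*(L(3) + B(3))**2)*12 = (0*(2*3*(4 + 3) - 2)**2)*12 = (0*(2*3*7 - 2)**2)*12 = (0*(42 - 2)**2)*12 = (0*40**2)*12 = (0*1600)*12 = 0*12 = 0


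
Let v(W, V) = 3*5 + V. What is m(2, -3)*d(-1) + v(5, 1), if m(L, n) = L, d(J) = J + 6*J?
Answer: 2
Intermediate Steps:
d(J) = 7*J
v(W, V) = 15 + V
m(2, -3)*d(-1) + v(5, 1) = 2*(7*(-1)) + (15 + 1) = 2*(-7) + 16 = -14 + 16 = 2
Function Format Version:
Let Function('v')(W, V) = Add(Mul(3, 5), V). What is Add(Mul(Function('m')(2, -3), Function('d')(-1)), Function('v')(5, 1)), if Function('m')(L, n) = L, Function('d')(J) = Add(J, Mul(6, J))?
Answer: 2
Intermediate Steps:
Function('d')(J) = Mul(7, J)
Function('v')(W, V) = Add(15, V)
Add(Mul(Function('m')(2, -3), Function('d')(-1)), Function('v')(5, 1)) = Add(Mul(2, Mul(7, -1)), Add(15, 1)) = Add(Mul(2, -7), 16) = Add(-14, 16) = 2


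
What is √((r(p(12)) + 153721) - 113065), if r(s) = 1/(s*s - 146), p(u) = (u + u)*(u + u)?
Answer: √4471284144058030/331630 ≈ 201.63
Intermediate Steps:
p(u) = 4*u² (p(u) = (2*u)*(2*u) = 4*u²)
r(s) = 1/(-146 + s²) (r(s) = 1/(s² - 146) = 1/(-146 + s²))
√((r(p(12)) + 153721) - 113065) = √((1/(-146 + (4*12²)²) + 153721) - 113065) = √((1/(-146 + (4*144)²) + 153721) - 113065) = √((1/(-146 + 576²) + 153721) - 113065) = √((1/(-146 + 331776) + 153721) - 113065) = √((1/331630 + 153721) - 113065) = √(50978495231/331630 - 113065) = √(13482749281/331630) = √4471284144058030/331630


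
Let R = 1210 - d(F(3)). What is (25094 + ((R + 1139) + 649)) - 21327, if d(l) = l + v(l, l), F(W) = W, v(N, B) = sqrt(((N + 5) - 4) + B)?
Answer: 6762 - sqrt(7) ≈ 6759.4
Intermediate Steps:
v(N, B) = sqrt(1 + B + N) (v(N, B) = sqrt(((5 + N) - 4) + B) = sqrt((1 + N) + B) = sqrt(1 + B + N))
d(l) = l + sqrt(1 + 2*l) (d(l) = l + sqrt(1 + l + l) = l + sqrt(1 + 2*l))
R = 1207 - sqrt(7) (R = 1210 - (3 + sqrt(1 + 2*3)) = 1210 - (3 + sqrt(1 + 6)) = 1210 - (3 + sqrt(7)) = 1210 + (-3 - sqrt(7)) = 1207 - sqrt(7) ≈ 1204.4)
(25094 + ((R + 1139) + 649)) - 21327 = (25094 + (((1207 - sqrt(7)) + 1139) + 649)) - 21327 = (25094 + ((2346 - sqrt(7)) + 649)) - 21327 = (25094 + (2995 - sqrt(7))) - 21327 = (28089 - sqrt(7)) - 21327 = 6762 - sqrt(7)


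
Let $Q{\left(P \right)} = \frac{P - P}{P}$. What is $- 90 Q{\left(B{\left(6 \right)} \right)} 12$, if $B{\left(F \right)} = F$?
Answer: $0$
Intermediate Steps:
$Q{\left(P \right)} = 0$ ($Q{\left(P \right)} = \frac{0}{P} = 0$)
$- 90 Q{\left(B{\left(6 \right)} \right)} 12 = \left(-90\right) 0 \cdot 12 = 0 \cdot 12 = 0$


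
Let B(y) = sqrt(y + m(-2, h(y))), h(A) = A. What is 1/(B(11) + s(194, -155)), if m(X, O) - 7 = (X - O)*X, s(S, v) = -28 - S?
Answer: -111/24620 - sqrt(11)/24620 ≈ -0.0046432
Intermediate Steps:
m(X, O) = 7 + X*(X - O) (m(X, O) = 7 + (X - O)*X = 7 + X*(X - O))
B(y) = sqrt(11 + 3*y) (B(y) = sqrt(y + (7 + (-2)**2 - 1*y*(-2))) = sqrt(y + (7 + 4 + 2*y)) = sqrt(y + (11 + 2*y)) = sqrt(11 + 3*y))
1/(B(11) + s(194, -155)) = 1/(sqrt(11 + 3*11) + (-28 - 1*194)) = 1/(sqrt(11 + 33) + (-28 - 194)) = 1/(sqrt(44) - 222) = 1/(2*sqrt(11) - 222) = 1/(-222 + 2*sqrt(11))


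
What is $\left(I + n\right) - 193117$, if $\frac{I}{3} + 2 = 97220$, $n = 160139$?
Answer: $258676$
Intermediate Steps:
$I = 291654$ ($I = -6 + 3 \cdot 97220 = -6 + 291660 = 291654$)
$\left(I + n\right) - 193117 = \left(291654 + 160139\right) - 193117 = 451793 - 193117 = 258676$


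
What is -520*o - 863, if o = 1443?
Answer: -751223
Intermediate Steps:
-520*o - 863 = -520*1443 - 863 = -750360 - 863 = -751223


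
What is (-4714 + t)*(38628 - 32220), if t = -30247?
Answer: -224030088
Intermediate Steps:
(-4714 + t)*(38628 - 32220) = (-4714 - 30247)*(38628 - 32220) = -34961*6408 = -224030088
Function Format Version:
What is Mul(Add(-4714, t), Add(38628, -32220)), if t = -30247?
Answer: -224030088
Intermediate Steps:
Mul(Add(-4714, t), Add(38628, -32220)) = Mul(Add(-4714, -30247), Add(38628, -32220)) = Mul(-34961, 6408) = -224030088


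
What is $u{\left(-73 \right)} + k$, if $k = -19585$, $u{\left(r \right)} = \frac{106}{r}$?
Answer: $- \frac{1429811}{73} \approx -19586.0$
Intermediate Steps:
$u{\left(-73 \right)} + k = \frac{106}{-73} - 19585 = 106 \left(- \frac{1}{73}\right) - 19585 = - \frac{106}{73} - 19585 = - \frac{1429811}{73}$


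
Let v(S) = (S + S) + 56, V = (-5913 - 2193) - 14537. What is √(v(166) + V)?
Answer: I*√22255 ≈ 149.18*I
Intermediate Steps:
V = -22643 (V = -8106 - 14537 = -22643)
v(S) = 56 + 2*S (v(S) = 2*S + 56 = 56 + 2*S)
√(v(166) + V) = √((56 + 2*166) - 22643) = √((56 + 332) - 22643) = √(388 - 22643) = √(-22255) = I*√22255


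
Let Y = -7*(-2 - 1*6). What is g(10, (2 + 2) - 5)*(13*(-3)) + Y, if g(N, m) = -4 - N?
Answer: 602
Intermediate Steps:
Y = 56 (Y = -7*(-2 - 6) = -7*(-8) = 56)
g(10, (2 + 2) - 5)*(13*(-3)) + Y = (-4 - 1*10)*(13*(-3)) + 56 = (-4 - 10)*(-39) + 56 = -14*(-39) + 56 = 546 + 56 = 602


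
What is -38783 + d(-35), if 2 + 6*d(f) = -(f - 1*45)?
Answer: -38770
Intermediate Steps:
d(f) = 43/6 - f/6 (d(f) = -⅓ + (-(f - 1*45))/6 = -⅓ + (-(f - 45))/6 = -⅓ + (-(-45 + f))/6 = -⅓ + (45 - f)/6 = -⅓ + (15/2 - f/6) = 43/6 - f/6)
-38783 + d(-35) = -38783 + (43/6 - ⅙*(-35)) = -38783 + (43/6 + 35/6) = -38783 + 13 = -38770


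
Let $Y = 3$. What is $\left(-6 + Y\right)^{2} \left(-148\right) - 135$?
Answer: $-1467$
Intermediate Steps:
$\left(-6 + Y\right)^{2} \left(-148\right) - 135 = \left(-6 + 3\right)^{2} \left(-148\right) - 135 = \left(-3\right)^{2} \left(-148\right) - 135 = 9 \left(-148\right) - 135 = -1332 - 135 = -1467$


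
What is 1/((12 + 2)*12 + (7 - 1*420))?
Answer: -1/245 ≈ -0.0040816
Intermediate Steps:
1/((12 + 2)*12 + (7 - 1*420)) = 1/(14*12 + (7 - 420)) = 1/(168 - 413) = 1/(-245) = -1/245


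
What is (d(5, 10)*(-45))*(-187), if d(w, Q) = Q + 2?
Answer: 100980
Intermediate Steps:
d(w, Q) = 2 + Q
(d(5, 10)*(-45))*(-187) = ((2 + 10)*(-45))*(-187) = (12*(-45))*(-187) = -540*(-187) = 100980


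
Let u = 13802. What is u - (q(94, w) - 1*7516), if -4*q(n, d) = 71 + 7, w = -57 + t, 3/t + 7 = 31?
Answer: 42675/2 ≈ 21338.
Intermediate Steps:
t = ⅛ (t = 3/(-7 + 31) = 3/24 = 3*(1/24) = ⅛ ≈ 0.12500)
w = -455/8 (w = -57 + ⅛ = -455/8 ≈ -56.875)
q(n, d) = -39/2 (q(n, d) = -(71 + 7)/4 = -¼*78 = -39/2)
u - (q(94, w) - 1*7516) = 13802 - (-39/2 - 1*7516) = 13802 - (-39/2 - 7516) = 13802 - 1*(-15071/2) = 13802 + 15071/2 = 42675/2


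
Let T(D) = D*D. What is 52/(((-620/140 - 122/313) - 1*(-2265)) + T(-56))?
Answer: 56966/5911517 ≈ 0.0096364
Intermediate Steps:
T(D) = D**2
52/(((-620/140 - 122/313) - 1*(-2265)) + T(-56)) = 52/(((-620/140 - 122/313) - 1*(-2265)) + (-56)**2) = 52/(((-620*1/140 - 122*1/313) + 2265) + 3136) = 52/(((-31/7 - 122/313) + 2265) + 3136) = 52/((-10557/2191 + 2265) + 3136) = 52/(4952058/2191 + 3136) = 52/(11823034/2191) = 52*(2191/11823034) = 56966/5911517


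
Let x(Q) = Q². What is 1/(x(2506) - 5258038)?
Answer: 1/1021998 ≈ 9.7848e-7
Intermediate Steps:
1/(x(2506) - 5258038) = 1/(2506² - 5258038) = 1/(6280036 - 5258038) = 1/1021998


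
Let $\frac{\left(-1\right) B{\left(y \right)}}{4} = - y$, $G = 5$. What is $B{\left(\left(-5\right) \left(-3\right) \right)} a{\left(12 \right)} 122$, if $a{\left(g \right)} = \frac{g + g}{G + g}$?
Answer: $\frac{175680}{17} \approx 10334.0$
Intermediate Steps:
$a{\left(g \right)} = \frac{2 g}{5 + g}$ ($a{\left(g \right)} = \frac{g + g}{5 + g} = \frac{2 g}{5 + g}$)
$B{\left(y \right)} = 4 y$ ($B{\left(y \right)} = - 4 \left(- y\right) = 4 y$)
$B{\left(\left(-5\right) \left(-3\right) \right)} a{\left(12 \right)} 122 = 4 \left(\left(-5\right) \left(-3\right)\right) 2 \cdot 12 \frac{1}{5 + 12} \cdot 122 = 4 \cdot 15 \cdot 2 \cdot 12 \cdot \frac{1}{17} \cdot 122 = 60 \cdot 2 \cdot 12 \cdot \frac{1}{17} \cdot 122 = 60 \cdot \frac{24}{17} \cdot 122 = \frac{1440}{17} \cdot 122 = \frac{175680}{17}$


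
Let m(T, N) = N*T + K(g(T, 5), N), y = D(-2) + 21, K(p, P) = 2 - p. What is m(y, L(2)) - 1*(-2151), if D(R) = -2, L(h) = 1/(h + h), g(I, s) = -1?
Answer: 8635/4 ≈ 2158.8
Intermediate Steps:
L(h) = 1/(2*h)
y = 19 (y = -2 + 21 = 19)
m(T, N) = 3 + N*T (m(T, N) = N*T + (2 - 1*(-1)) = N*T + (2 + 1) = N*T + 3 = 3 + N*T)
m(y, L(2)) - 1*(-2151) = (3 + ((½)/2)*19) - 1*(-2151) = (3 + ((½)*(½))*19) + 2151 = (3 + (¼)*19) + 2151 = (3 + 19/4) + 2151 = 31/4 + 2151 = 8635/4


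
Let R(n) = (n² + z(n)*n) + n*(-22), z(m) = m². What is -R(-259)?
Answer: 17301200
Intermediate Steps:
R(n) = n² + n³ - 22*n (R(n) = (n² + n²*n) + n*(-22) = (n² + n³) - 22*n = n² + n³ - 22*n)
-R(-259) = -(-259)*(-22 - 259 + (-259)²) = -(-259)*(-22 - 259 + 67081) = -(-259)*66800 = -1*(-17301200) = 17301200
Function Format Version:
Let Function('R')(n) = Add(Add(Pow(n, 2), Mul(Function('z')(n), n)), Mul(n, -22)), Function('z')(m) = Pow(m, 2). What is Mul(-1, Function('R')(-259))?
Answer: 17301200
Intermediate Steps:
Function('R')(n) = Add(Pow(n, 2), Pow(n, 3), Mul(-22, n)) (Function('R')(n) = Add(Add(Pow(n, 2), Mul(Pow(n, 2), n)), Mul(n, -22)) = Add(Add(Pow(n, 2), Pow(n, 3)), Mul(-22, n)) = Add(Pow(n, 2), Pow(n, 3), Mul(-22, n)))
Mul(-1, Function('R')(-259)) = Mul(-1, Mul(-259, Add(-22, -259, Pow(-259, 2)))) = Mul(-1, Mul(-259, Add(-22, -259, 67081))) = Mul(-1, Mul(-259, 66800)) = Mul(-1, -17301200) = 17301200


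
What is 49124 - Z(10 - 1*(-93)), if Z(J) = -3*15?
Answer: 49169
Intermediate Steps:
Z(J) = -45
49124 - Z(10 - 1*(-93)) = 49124 - 1*(-45) = 49124 + 45 = 49169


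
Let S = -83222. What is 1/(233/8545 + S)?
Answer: -8545/711131757 ≈ -1.2016e-5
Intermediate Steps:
1/(233/8545 + S) = 1/(233/8545 - 83222) = 1/(-711131757/8545) = -8545/711131757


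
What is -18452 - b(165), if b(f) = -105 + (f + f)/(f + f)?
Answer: -18348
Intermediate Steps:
b(f) = -104 (b(f) = -105 + (2*f)/((2*f)) = -105 + (2*f)*(1/(2*f)) = -105 + 1 = -104)
-18452 - b(165) = -18452 - 1*(-104) = -18452 + 104 = -18348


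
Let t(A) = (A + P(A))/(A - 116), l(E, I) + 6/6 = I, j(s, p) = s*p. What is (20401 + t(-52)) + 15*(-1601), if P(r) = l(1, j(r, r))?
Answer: -609803/168 ≈ -3629.8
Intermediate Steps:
j(s, p) = p*s
l(E, I) = -1 + I
P(r) = -1 + r² (P(r) = -1 + r*r = -1 + r²)
t(A) = (-1 + A + A²)/(-116 + A) (t(A) = (A + (-1 + A²))/(A - 116) = (-1 + A + A²)/(-116 + A))
(20401 + t(-52)) + 15*(-1601) = (20401 + (-1 - 52 + (-52)²)/(-116 - 52)) + 15*(-1601) = (20401 + (-1 - 52 + 2704)/(-168)) - 24015 = (20401 - 1/168*2651) - 24015 = (20401 - 2651/168) - 24015 = 3424717/168 - 24015 = -609803/168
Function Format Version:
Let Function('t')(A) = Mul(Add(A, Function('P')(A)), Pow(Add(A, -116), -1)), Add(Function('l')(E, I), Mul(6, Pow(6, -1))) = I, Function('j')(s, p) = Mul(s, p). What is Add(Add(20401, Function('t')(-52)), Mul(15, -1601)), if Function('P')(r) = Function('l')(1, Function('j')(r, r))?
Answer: Rational(-609803, 168) ≈ -3629.8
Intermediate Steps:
Function('j')(s, p) = Mul(p, s)
Function('l')(E, I) = Add(-1, I)
Function('P')(r) = Add(-1, Pow(r, 2)) (Function('P')(r) = Add(-1, Mul(r, r)) = Add(-1, Pow(r, 2)))
Function('t')(A) = Mul(Pow(Add(-116, A), -1), Add(-1, A, Pow(A, 2))) (Function('t')(A) = Mul(Add(A, Add(-1, Pow(A, 2))), Pow(Add(A, -116), -1)) = Mul(Add(-1, A, Pow(A, 2)), Pow(Add(-116, A), -1)) = Mul(Pow(Add(-116, A), -1), Add(-1, A, Pow(A, 2))))
Add(Add(20401, Function('t')(-52)), Mul(15, -1601)) = Add(Add(20401, Mul(Pow(Add(-116, -52), -1), Add(-1, -52, Pow(-52, 2)))), Mul(15, -1601)) = Add(Add(20401, Mul(Pow(-168, -1), Add(-1, -52, 2704))), -24015) = Add(Add(20401, Mul(Rational(-1, 168), 2651)), -24015) = Add(Add(20401, Rational(-2651, 168)), -24015) = Add(Rational(3424717, 168), -24015) = Rational(-609803, 168)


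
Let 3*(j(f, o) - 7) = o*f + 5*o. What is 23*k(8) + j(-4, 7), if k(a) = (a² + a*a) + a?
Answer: 9412/3 ≈ 3137.3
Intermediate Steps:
j(f, o) = 7 + 5*o/3 + f*o/3 (j(f, o) = 7 + (o*f + 5*o)/3 = 7 + (f*o + 5*o)/3 = 7 + (5*o + f*o)/3 = 7 + (5*o/3 + f*o/3) = 7 + 5*o/3 + f*o/3)
k(a) = a + 2*a² (k(a) = (a² + a²) + a = 2*a² + a = a + 2*a²)
23*k(8) + j(-4, 7) = 23*(8*(1 + 2*8)) + (7 + (5/3)*7 + (⅓)*(-4)*7) = 23*(8*(1 + 16)) + (7 + 35/3 - 28/3) = 23*(8*17) + 28/3 = 23*136 + 28/3 = 3128 + 28/3 = 9412/3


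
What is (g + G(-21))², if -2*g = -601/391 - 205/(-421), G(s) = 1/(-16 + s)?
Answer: 9201576228100/37095493628449 ≈ 0.24805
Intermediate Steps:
g = 86433/164611 (g = -(-601/391 - 205/(-421))/2 = -(-601*1/391 - 205*(-1/421))/2 = -(-601/391 + 205/421)/2 = -½*(-172866/164611) = 86433/164611 ≈ 0.52507)
(g + G(-21))² = (86433/164611 + 1/(-16 - 21))² = (86433/164611 + 1/(-37))² = (86433/164611 - 1/37)² = (3033410/6090607)² = 9201576228100/37095493628449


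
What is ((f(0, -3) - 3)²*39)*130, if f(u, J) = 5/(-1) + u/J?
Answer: 324480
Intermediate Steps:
f(u, J) = -5 + u/J (f(u, J) = 5*(-1) + u/J = -5 + u/J)
((f(0, -3) - 3)²*39)*130 = (((-5 + 0/(-3)) - 3)²*39)*130 = (((-5 + 0*(-⅓)) - 3)²*39)*130 = (((-5 + 0) - 3)²*39)*130 = ((-5 - 3)²*39)*130 = ((-8)²*39)*130 = (64*39)*130 = 2496*130 = 324480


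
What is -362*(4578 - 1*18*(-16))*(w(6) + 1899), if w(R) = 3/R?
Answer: -3345954054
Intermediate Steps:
w(R) = 3/R
-362*(4578 - 1*18*(-16))*(w(6) + 1899) = -362*(4578 - 1*18*(-16))*(3/6 + 1899) = -362*(4578 - 18*(-16))*(3*(1/6) + 1899) = -362*(4578 + 288)*(1/2 + 1899) = -1761492*3799/2 = -362*9242967 = -3345954054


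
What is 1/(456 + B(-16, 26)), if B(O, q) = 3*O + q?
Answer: 1/434 ≈ 0.0023041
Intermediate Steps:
B(O, q) = q + 3*O
1/(456 + B(-16, 26)) = 1/(456 + (26 + 3*(-16))) = 1/(456 + (26 - 48)) = 1/(456 - 22) = 1/434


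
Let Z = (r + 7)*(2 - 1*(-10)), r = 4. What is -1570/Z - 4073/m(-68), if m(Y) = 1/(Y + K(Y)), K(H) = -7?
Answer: 20160565/66 ≈ 3.0546e+5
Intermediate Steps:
Z = 132 (Z = (4 + 7)*(2 - 1*(-10)) = 11*(2 + 10) = 11*12 = 132)
m(Y) = 1/(-7 + Y) (m(Y) = 1/(Y - 7) = 1/(-7 + Y))
-1570/Z - 4073/m(-68) = -1570/132 - 4073/(1/(-7 - 68)) = -1570*1/132 - 4073/(1/(-75)) = -785/66 - 4073/(-1/75) = -785/66 - 4073*(-75) = -785/66 + 305475 = 20160565/66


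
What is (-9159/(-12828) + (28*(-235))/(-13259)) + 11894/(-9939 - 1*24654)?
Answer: 1699290524855/1961266878012 ≈ 0.86642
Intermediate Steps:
(-9159/(-12828) + (28*(-235))/(-13259)) + 11894/(-9939 - 1*24654) = (-9159*(-1/12828) - 6580*(-1/13259)) + 11894/(-9939 - 24654) = (3053/4276 + 6580/13259) + 11894/(-34593) = 68615807/56695484 + 11894*(-1/34593) = 68615807/56695484 - 11894/34593 = 1699290524855/1961266878012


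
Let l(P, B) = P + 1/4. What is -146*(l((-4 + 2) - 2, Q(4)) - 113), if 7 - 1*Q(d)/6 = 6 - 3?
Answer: 34091/2 ≈ 17046.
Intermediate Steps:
Q(d) = 24 (Q(d) = 42 - 6*(6 - 3) = 42 - 6*3 = 42 - 18 = 24)
l(P, B) = ¼ + P (l(P, B) = P + ¼ = ¼ + P)
-146*(l((-4 + 2) - 2, Q(4)) - 113) = -146*((¼ + ((-4 + 2) - 2)) - 113) = -146*((¼ + (-2 - 2)) - 113) = -146*((¼ - 4) - 113) = -146*(-15/4 - 113) = -146*(-467/4) = 34091/2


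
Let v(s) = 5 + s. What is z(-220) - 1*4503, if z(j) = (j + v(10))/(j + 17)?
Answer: -913904/203 ≈ -4502.0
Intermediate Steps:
z(j) = (15 + j)/(17 + j) (z(j) = (j + (5 + 10))/(j + 17) = (j + 15)/(17 + j) = (15 + j)/(17 + j))
z(-220) - 1*4503 = (15 - 220)/(17 - 220) - 1*4503 = -205/(-203) - 4503 = -1/203*(-205) - 4503 = 205/203 - 4503 = -913904/203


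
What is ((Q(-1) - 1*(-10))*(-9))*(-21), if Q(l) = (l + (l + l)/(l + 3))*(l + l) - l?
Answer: 2835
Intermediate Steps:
Q(l) = -l + 2*l*(l + 2*l/(3 + l)) (Q(l) = (l + (2*l)/(3 + l))*(2*l) - l = (l + 2*l/(3 + l))*(2*l) - l = 2*l*(l + 2*l/(3 + l)) - l = -l + 2*l*(l + 2*l/(3 + l)))
((Q(-1) - 1*(-10))*(-9))*(-21) = ((-(-3 + 2*(-1)² + 9*(-1))/(3 - 1) - 1*(-10))*(-9))*(-21) = ((-1*(-3 + 2*1 - 9)/2 + 10)*(-9))*(-21) = ((-1*½*(-3 + 2 - 9) + 10)*(-9))*(-21) = ((-1*½*(-10) + 10)*(-9))*(-21) = ((5 + 10)*(-9))*(-21) = (15*(-9))*(-21) = -135*(-21) = 2835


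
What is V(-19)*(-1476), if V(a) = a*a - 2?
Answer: -529884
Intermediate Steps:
V(a) = -2 + a**2 (V(a) = a**2 - 2 = -2 + a**2)
V(-19)*(-1476) = (-2 + (-19)**2)*(-1476) = (-2 + 361)*(-1476) = 359*(-1476) = -529884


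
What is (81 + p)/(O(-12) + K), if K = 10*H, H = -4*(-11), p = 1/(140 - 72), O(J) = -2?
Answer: 5509/29784 ≈ 0.18497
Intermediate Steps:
p = 1/68 ≈ 0.014706
H = 44
K = 440 (K = 10*44 = 440)
(81 + p)/(O(-12) + K) = (81 + 1/68)/(-2 + 440) = (5509/68)/438 = (5509/68)*(1/438) = 5509/29784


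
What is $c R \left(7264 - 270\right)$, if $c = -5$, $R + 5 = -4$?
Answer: $314730$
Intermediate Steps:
$R = -9$ ($R = -5 - 4 = -9$)
$c R \left(7264 - 270\right) = \left(-5\right) \left(-9\right) \left(7264 - 270\right) = 45 \left(7264 - 270\right) = 45 \cdot 6994 = 314730$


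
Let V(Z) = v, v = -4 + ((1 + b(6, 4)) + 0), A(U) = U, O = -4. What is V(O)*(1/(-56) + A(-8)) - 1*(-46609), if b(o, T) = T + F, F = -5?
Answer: 652975/14 ≈ 46641.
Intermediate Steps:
b(o, T) = -5 + T (b(o, T) = T - 5 = -5 + T)
v = -4 (v = -4 + ((1 + (-5 + 4)) + 0) = -4 + ((1 - 1) + 0) = -4 + (0 + 0) = -4 + 0 = -4)
V(Z) = -4
V(O)*(1/(-56) + A(-8)) - 1*(-46609) = -4*(1/(-56) - 8) - 1*(-46609) = -4*(-1/56 - 8) + 46609 = -4*(-449/56) + 46609 = 449/14 + 46609 = 652975/14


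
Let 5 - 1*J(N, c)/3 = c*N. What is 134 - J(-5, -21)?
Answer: 434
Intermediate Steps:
J(N, c) = 15 - 3*N*c (J(N, c) = 15 - 3*c*N = 15 - 3*N*c)
134 - J(-5, -21) = 134 - (15 - 3*(-5)*(-21)) = 134 - (15 - 315) = 134 - 1*(-300) = 134 + 300 = 434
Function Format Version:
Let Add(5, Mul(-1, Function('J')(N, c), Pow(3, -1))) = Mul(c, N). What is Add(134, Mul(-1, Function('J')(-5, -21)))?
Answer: 434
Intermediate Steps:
Function('J')(N, c) = Add(15, Mul(-3, N, c)) (Function('J')(N, c) = Add(15, Mul(-3, Mul(c, N))) = Add(15, Mul(-3, Mul(N, c))) = Add(15, Mul(-3, N, c)))
Add(134, Mul(-1, Function('J')(-5, -21))) = Add(134, Mul(-1, Add(15, Mul(-3, -5, -21)))) = Add(134, Mul(-1, Add(15, -315))) = Add(134, Mul(-1, -300)) = Add(134, 300) = 434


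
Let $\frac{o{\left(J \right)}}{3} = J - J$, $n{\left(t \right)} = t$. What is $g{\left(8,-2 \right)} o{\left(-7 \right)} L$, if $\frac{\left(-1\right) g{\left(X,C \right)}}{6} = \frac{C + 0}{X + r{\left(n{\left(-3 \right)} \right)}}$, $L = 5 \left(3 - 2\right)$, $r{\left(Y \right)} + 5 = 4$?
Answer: $0$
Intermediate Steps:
$o{\left(J \right)} = 0$ ($o{\left(J \right)} = 3 \left(J - J\right) = 3 \cdot 0 = 0$)
$r{\left(Y \right)} = -1$ ($r{\left(Y \right)} = -5 + 4 = -1$)
$L = 5$ ($L = 5 \cdot 1 = 5$)
$g{\left(X,C \right)} = - \frac{6 C}{-1 + X}$ ($g{\left(X,C \right)} = - 6 \frac{C + 0}{X - 1} = - 6 \frac{C}{-1 + X} = - \frac{6 C}{-1 + X}$)
$g{\left(8,-2 \right)} o{\left(-7 \right)} L = \left(-6\right) \left(-2\right) \frac{1}{-1 + 8} \cdot 0 \cdot 5 = \left(-6\right) \left(-2\right) \frac{1}{7} \cdot 0 \cdot 5 = \frac{12}{7} \cdot 0 \cdot 5 = 0 \cdot 5 = 0$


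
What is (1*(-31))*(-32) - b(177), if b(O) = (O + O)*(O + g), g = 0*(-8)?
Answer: -61666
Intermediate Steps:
g = 0
b(O) = 2*O² (b(O) = (O + O)*(O + 0) = (2*O)*O = 2*O²)
(1*(-31))*(-32) - b(177) = (1*(-31))*(-32) - 2*177² = -31*(-32) - 2*31329 = 992 - 1*62658 = 992 - 62658 = -61666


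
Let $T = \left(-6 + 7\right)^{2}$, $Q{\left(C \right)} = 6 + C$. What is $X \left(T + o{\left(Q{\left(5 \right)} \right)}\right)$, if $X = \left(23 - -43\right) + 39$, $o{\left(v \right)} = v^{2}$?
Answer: $12810$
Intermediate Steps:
$X = 105$ ($X = \left(23 + 43\right) + 39 = 66 + 39 = 105$)
$T = 1$ ($T = 1^{2} = 1$)
$X \left(T + o{\left(Q{\left(5 \right)} \right)}\right) = 105 \left(1 + \left(6 + 5\right)^{2}\right) = 105 \left(1 + 11^{2}\right) = 105 \left(1 + 121\right) = 105 \cdot 122 = 12810$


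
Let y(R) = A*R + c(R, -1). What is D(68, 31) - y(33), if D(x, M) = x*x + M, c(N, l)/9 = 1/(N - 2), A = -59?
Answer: 204653/31 ≈ 6601.7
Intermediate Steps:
c(N, l) = 9/(-2 + N) (c(N, l) = 9/(N - 2) = 9/(-2 + N))
D(x, M) = M + x² (D(x, M) = x² + M = M + x²)
y(R) = -59*R + 9/(-2 + R)
D(68, 31) - y(33) = (31 + 68²) - (9 - 59*33*(-2 + 33))/(-2 + 33) = (31 + 4624) - (9 - 59*33*31)/31 = 4655 - (9 - 60357)/31 = 4655 - (-60348)/31 = 4655 - 1*(-60348/31) = 4655 + 60348/31 = 204653/31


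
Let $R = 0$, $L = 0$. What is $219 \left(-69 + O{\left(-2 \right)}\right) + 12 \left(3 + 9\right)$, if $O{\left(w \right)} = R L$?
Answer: $-14967$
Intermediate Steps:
$O{\left(w \right)} = 0$ ($O{\left(w \right)} = 0 \cdot 0 = 0$)
$219 \left(-69 + O{\left(-2 \right)}\right) + 12 \left(3 + 9\right) = 219 \left(-69 + 0\right) + 12 \left(3 + 9\right) = 219 \left(-69\right) + 12 \cdot 12 = -15111 + 144 = -14967$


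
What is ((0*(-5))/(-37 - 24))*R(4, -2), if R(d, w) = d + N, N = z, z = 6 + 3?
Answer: 0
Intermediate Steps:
z = 9
N = 9
R(d, w) = 9 + d (R(d, w) = d + 9 = 9 + d)
((0*(-5))/(-37 - 24))*R(4, -2) = ((0*(-5))/(-37 - 24))*(9 + 4) = (0/(-61))*13 = -1/61*0*13 = 0*13 = 0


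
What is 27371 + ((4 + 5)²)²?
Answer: 33932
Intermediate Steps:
27371 + ((4 + 5)²)² = 27371 + (9²)² = 27371 + 81² = 27371 + 6561 = 33932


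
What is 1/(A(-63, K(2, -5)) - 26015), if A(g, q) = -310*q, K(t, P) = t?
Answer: -1/26635 ≈ -3.7545e-5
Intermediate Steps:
1/(A(-63, K(2, -5)) - 26015) = 1/(-310*2 - 26015) = 1/(-620 - 26015) = 1/(-26635) = -1/26635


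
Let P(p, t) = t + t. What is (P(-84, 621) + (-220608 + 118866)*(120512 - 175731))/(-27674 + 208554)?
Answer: 280904637/9044 ≈ 31060.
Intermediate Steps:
P(p, t) = 2*t
(P(-84, 621) + (-220608 + 118866)*(120512 - 175731))/(-27674 + 208554) = (2*621 + (-220608 + 118866)*(120512 - 175731))/(-27674 + 208554) = (1242 - 101742*(-55219))/180880 = (1242 + 5618091498)*(1/180880) = 5618092740*(1/180880) = 280904637/9044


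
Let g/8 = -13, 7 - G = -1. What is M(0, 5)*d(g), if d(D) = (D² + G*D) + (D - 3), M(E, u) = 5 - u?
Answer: 0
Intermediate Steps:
G = 8 (G = 7 - 1*(-1) = 7 + 1 = 8)
g = -104 (g = 8*(-13) = -104)
d(D) = -3 + D² + 9*D (d(D) = (D² + 8*D) + (D - 3) = (D² + 8*D) + (-3 + D) = -3 + D² + 9*D)
M(0, 5)*d(g) = (5 - 1*5)*(-3 + (-104)² + 9*(-104)) = (5 - 5)*(-3 + 10816 - 936) = 0*9877 = 0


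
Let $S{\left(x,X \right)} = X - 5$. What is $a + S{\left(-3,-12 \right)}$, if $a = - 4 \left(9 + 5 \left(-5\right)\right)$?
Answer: $47$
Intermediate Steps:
$a = 64$ ($a = - 4 \left(9 - 25\right) = \left(-4\right) \left(-16\right) = 64$)
$S{\left(x,X \right)} = -5 + X$
$a + S{\left(-3,-12 \right)} = 64 - 17 = 47$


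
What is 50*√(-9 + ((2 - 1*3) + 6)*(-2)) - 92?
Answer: -92 + 50*I*√19 ≈ -92.0 + 217.95*I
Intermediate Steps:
50*√(-9 + ((2 - 1*3) + 6)*(-2)) - 92 = 50*√(-9 + ((2 - 3) + 6)*(-2)) - 92 = 50*√(-9 + (-1 + 6)*(-2)) - 92 = 50*√(-9 + 5*(-2)) - 92 = 50*√(-9 - 10) - 92 = 50*√(-19) - 92 = 50*(I*√19) - 92 = 50*I*√19 - 92 = -92 + 50*I*√19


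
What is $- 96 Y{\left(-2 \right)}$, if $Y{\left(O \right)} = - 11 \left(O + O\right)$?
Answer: $-4224$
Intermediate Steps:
$Y{\left(O \right)} = - 22 O$ ($Y{\left(O \right)} = - 11 \cdot 2 O = - 22 O$)
$- 96 Y{\left(-2 \right)} = - 96 \left(\left(-22\right) \left(-2\right)\right) = \left(-96\right) 44 = -4224$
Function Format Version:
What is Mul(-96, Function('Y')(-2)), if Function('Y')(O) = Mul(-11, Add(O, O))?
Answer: -4224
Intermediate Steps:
Function('Y')(O) = Mul(-22, O) (Function('Y')(O) = Mul(-11, Mul(2, O)) = Mul(-22, O))
Mul(-96, Function('Y')(-2)) = Mul(-96, Mul(-22, -2)) = Mul(-96, 44) = -4224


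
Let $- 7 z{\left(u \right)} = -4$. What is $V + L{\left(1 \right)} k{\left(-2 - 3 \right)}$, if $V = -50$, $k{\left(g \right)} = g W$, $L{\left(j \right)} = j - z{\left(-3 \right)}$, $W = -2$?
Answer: $- \frac{320}{7} \approx -45.714$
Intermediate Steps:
$z{\left(u \right)} = \frac{4}{7}$ ($z{\left(u \right)} = \left(- \frac{1}{7}\right) \left(-4\right) = \frac{4}{7}$)
$L{\left(j \right)} = - \frac{4}{7} + j$ ($L{\left(j \right)} = j - \frac{4}{7} = - \frac{4}{7} + j$)
$k{\left(g \right)} = - 2 g$ ($k{\left(g \right)} = g \left(-2\right) = - 2 g$)
$V + L{\left(1 \right)} k{\left(-2 - 3 \right)} = -50 + \left(- \frac{4}{7} + 1\right) \left(- 2 \left(-2 - 3\right)\right) = -50 + \frac{3 \left(- 2 \left(-2 - 3\right)\right)}{7} = -50 + \frac{3 \left(\left(-2\right) \left(-5\right)\right)}{7} = -50 + \frac{3}{7} \cdot 10 = -50 + \frac{30}{7} = - \frac{320}{7}$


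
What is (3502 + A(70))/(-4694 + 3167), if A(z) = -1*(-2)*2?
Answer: -3506/1527 ≈ -2.2960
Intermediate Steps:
A(z) = 4 (A(z) = 2*2 = 4)
(3502 + A(70))/(-4694 + 3167) = (3502 + 4)/(-4694 + 3167) = 3506/(-1527) = 3506*(-1/1527) = -3506/1527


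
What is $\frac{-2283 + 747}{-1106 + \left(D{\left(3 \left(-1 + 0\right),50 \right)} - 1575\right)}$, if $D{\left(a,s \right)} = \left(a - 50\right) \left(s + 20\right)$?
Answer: $\frac{1536}{6391} \approx 0.24034$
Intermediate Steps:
$D{\left(a,s \right)} = \left(-50 + a\right) \left(20 + s\right)$
$\frac{-2283 + 747}{-1106 + \left(D{\left(3 \left(-1 + 0\right),50 \right)} - 1575\right)} = \frac{-2283 + 747}{-1106 - \left(5075 - 3 \left(-1 + 0\right) 50 - 60 \left(-1 + 0\right)\right)} = - \frac{1536}{-1106 - \left(5075 - 3 \left(-1\right) 50 - 60 \left(-1\right)\right)} = - \frac{1536}{-1106 - 5285} = - \frac{1536}{-6391} = \left(-1536\right) \left(- \frac{1}{6391}\right) = \frac{1536}{6391}$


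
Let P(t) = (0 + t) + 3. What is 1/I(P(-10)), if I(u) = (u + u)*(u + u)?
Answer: 1/196 ≈ 0.0051020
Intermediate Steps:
P(t) = 3 + t (P(t) = t + 3 = 3 + t)
I(u) = 4*u**2 (I(u) = (2*u)*(2*u) = 4*u**2)
1/I(P(-10)) = 1/(4*(3 - 10)**2) = 1/(4*(-7)**2) = 1/(4*49) = 1/196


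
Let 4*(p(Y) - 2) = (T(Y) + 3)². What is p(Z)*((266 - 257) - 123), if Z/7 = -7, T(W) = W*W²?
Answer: -394456567734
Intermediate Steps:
T(W) = W³
Z = -49 (Z = 7*(-7) = -49)
p(Y) = 2 + (3 + Y³)²/4 (p(Y) = 2 + (Y³ + 3)²/4 = 2 + (3 + Y³)²/4)
p(Z)*((266 - 257) - 123) = (2 + (3 + (-49)³)²/4)*((266 - 257) - 123) = (2 + (3 - 117649)²/4)*(9 - 123) = (2 + (¼)*(-117646)²)*(-114) = (2 + (¼)*13840581316)*(-114) = (2 + 3460145329)*(-114) = 3460145331*(-114) = -394456567734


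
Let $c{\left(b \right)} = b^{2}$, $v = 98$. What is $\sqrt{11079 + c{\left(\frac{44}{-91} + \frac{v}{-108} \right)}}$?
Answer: $\frac{\sqrt{267575717509}}{4914} \approx 105.27$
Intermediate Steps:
$\sqrt{11079 + c{\left(\frac{44}{-91} + \frac{v}{-108} \right)}} = \sqrt{11079 + \left(\frac{44}{-91} + \frac{98}{-108}\right)^{2}} = \sqrt{11079 + \left(44 \left(- \frac{1}{91}\right) + 98 \left(- \frac{1}{108}\right)\right)^{2}} = \sqrt{11079 + \left(- \frac{44}{91} - \frac{49}{54}\right)^{2}} = \sqrt{11079 + \left(- \frac{6835}{4914}\right)^{2}} = \sqrt{11079 + \frac{46717225}{24147396}} = \sqrt{\frac{267575717509}{24147396}} = \frac{\sqrt{267575717509}}{4914}$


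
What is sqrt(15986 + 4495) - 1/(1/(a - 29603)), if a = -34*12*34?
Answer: 43475 + sqrt(20481) ≈ 43618.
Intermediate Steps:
a = -13872 (a = -408*34 = -13872)
sqrt(15986 + 4495) - 1/(1/(a - 29603)) = sqrt(15986 + 4495) - 1/(1/(-13872 - 29603)) = sqrt(20481) - 1/(1/(-43475)) = sqrt(20481) - 1/(-1/43475) = sqrt(20481) - 1*(-43475) = sqrt(20481) + 43475 = 43475 + sqrt(20481)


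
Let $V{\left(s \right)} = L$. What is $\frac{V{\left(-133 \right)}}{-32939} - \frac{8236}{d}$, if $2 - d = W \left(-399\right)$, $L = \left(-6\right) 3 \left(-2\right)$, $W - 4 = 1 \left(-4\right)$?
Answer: $- \frac{135642838}{32939} \approx -4118.0$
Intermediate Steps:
$W = 0$ ($W = 4 + 1 \left(-4\right) = 4 - 4 = 0$)
$L = 36$ ($L = \left(-18\right) \left(-2\right) = 36$)
$V{\left(s \right)} = 36$
$d = 2$ ($d = 2 - 0 \left(-399\right) = 2 - 0 = 2 + 0 = 2$)
$\frac{V{\left(-133 \right)}}{-32939} - \frac{8236}{d} = \frac{36}{-32939} - \frac{8236}{2} = 36 \left(- \frac{1}{32939}\right) - 4118 = - \frac{36}{32939} - 4118 = - \frac{135642838}{32939}$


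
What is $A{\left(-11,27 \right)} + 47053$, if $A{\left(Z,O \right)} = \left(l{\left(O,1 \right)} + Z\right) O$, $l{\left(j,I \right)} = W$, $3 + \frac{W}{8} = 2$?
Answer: $46540$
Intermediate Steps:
$W = -8$ ($W = -24 + 8 \cdot 2 = -24 + 16 = -8$)
$l{\left(j,I \right)} = -8$
$A{\left(Z,O \right)} = O \left(-8 + Z\right)$ ($A{\left(Z,O \right)} = \left(-8 + Z\right) O = O \left(-8 + Z\right)$)
$A{\left(-11,27 \right)} + 47053 = 27 \left(-8 - 11\right) + 47053 = 27 \left(-19\right) + 47053 = -513 + 47053 = 46540$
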